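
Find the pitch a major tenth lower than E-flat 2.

Three letters down from E (plus an octave) reaches C.
A major tenth spans 16 semitones, so from Eb2 the target pitch is Cb1.

C-flat 1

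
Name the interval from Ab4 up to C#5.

augmented third

A to C spans three letter names (A-B-C), so the interval is some kind of third.
Ab4 to C#5 spans 5 semitones — one semitone wider than the major third (4) — giving an augmented third.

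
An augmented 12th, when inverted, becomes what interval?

diminished fourth

First reduce the compound augmented twelfth to its simple form, an augmented fifth.
Interval numbers invert to sum to nine: 5 + 4 = 9, so a fifth inverts to a fourth.
And augmented becomes diminished under inversion, so we get a diminished fourth.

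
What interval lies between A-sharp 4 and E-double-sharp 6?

A to E spans five letter names (A-B-C-D-E), plus an octave — that makes it a twelfth of some quality.
A#4 to E##6 spans 20 semitones — one semitone wider than the perfect twelfth (19) — giving an augmented twelfth.
(Equivalently, a compound augmented fifth: an augmented fifth plus an octave.)

augmented twelfth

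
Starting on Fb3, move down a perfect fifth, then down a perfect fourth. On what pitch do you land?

Fb3 down a perfect fifth → Bbb2 (7 semitones).
Down a perfect fourth from Bbb2: Fb2 (5 semitones down).

Fb2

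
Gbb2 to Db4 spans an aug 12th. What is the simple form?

Each octave removed subtracts seven from the number: 12 − 7 = 5.
So an augmented twelfth is an octave plus an augmented fifth. The quality is unchanged.

augmented fifth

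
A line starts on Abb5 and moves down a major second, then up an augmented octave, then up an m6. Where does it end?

Down a major second from Abb5: Gbb5 (2 semitones down).
Gbb5 up an augmented octave → Gb6 (13 semitones).
Gb6 up a minor sixth → Ebb7 (8 semitones).

Ebb7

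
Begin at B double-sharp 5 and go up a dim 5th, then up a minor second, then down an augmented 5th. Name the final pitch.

A diminished fifth up from B##5 is F##6.
A minor second up from F##6 is G#6.
Down an augmented fifth from G#6: C6 (8 semitones down).

C 6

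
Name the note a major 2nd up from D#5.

The second takes the letter from D up to E.
A major second spans 2 semitones, so from D#5 the target pitch is E#5.

E#5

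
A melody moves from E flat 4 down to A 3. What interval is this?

Descending from Eb4 to A3 is the same interval as ascending A3 to Eb4.
A to E spans five letter names (A-B-C-D-E) — that makes it a fifth of some quality.
A perfect fifth would be 7 semitones; A3 to Eb4 is 6, one semitone narrower, so the interval is diminished.

d5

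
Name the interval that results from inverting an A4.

The rule of nine gives the new number: 9 − 4 = 5, so a fourth becomes a fifth.
Quality inverts too: augmented becomes diminished. That makes the inversion a diminished fifth.

d5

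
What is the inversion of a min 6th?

major third

Interval numbers invert to sum to nine: 6 + 3 = 9, so a sixth inverts to a third.
And minor becomes major under inversion, so we get a major third.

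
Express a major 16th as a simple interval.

Each octave removed subtracts seven from the number: 16 − 14 = 2.
So a major sixteenth is 2 octaves plus a major second. The quality is unchanged.

M2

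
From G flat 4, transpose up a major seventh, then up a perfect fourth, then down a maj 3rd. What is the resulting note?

Up a major seventh from Gb4: F5 (11 semitones up).
A perfect fourth up from F5 is Bb5.
Down a major third from Bb5: Gb5 (4 semitones down).

G flat 5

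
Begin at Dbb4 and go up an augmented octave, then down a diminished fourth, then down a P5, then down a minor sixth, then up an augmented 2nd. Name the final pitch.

Up an augmented octave from Dbb4: Db5 (13 semitones up).
Db5 down a diminished fourth → A4 (4 semitones).
A perfect fifth down from A4 is D4.
Down a minor sixth from D4: F#3 (8 semitones down).
F#3 up an augmented second → G##3 (3 semitones).

G##3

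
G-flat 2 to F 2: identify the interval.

Descending from Gb2 to F2 is the same interval as ascending F2 to Gb2.
F to G spans two letter names (F-G): a second.
A major second would be 2 semitones, but F2 to Gb2 is 1 — one semitone narrower, making it a minor second.

minor second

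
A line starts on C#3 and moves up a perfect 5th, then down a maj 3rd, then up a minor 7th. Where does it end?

D4

C#3 up a perfect fifth → G#3 (7 semitones).
A major third down from G#3 is E3.
A minor seventh up from E3 is D4.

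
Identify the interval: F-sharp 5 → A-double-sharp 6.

F to A spans three letter names (F-G-A), plus an octave: a tenth.
F#5 to A##6 spans 17 semitones — one semitone wider than the major tenth (16) — giving an augmented tenth.
(Equivalently, a compound augmented third: an augmented third plus an octave.)

augmented tenth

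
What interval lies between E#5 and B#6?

E to B spans five letter names (E-F-G-A-B), plus an octave: a twelfth.
Counting semitones, E#5→B#6 is 19, which is the perfect twelfth.
(Equivalently, a compound perfect fifth: a perfect fifth plus an octave.)

P12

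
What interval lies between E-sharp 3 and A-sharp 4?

E to A spans four letter names (E-F-G-A), plus an octave — that makes it an eleventh of some quality.
E#3 to A#4 is 17 semitones, matching the perfect eleventh exactly, so the quality is perfect.
(Equivalently, a compound perfect fourth: a perfect fourth plus an octave.)

P11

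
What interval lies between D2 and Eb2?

minor second

D to E spans two letter names (D-E): a second.
D2 to Eb2 is 1 semitone, a half step short of the major second (2), so this is minor.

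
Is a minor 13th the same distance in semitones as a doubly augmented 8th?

20 semitones (minor thirteenth) vs 14 semitones (doubly augmented octave): not equal.

No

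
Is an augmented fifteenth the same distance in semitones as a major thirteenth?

No

25 semitones (augmented fifteenth) vs 21 semitones (major thirteenth): not equal.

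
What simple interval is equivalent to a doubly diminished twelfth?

dd5

Take out an octave (7 from the number): 12 − 7 = 5.
Quality carries through unchanged, so the simple form is a doubly diminished fifth.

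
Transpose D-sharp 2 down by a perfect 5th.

The fifth takes the letter from D down to G.
A perfect fifth spans 7 semitones, so from D#2 the target pitch is G#1.

G-sharp 1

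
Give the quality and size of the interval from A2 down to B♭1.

major 7th

Descending from A2 to Bb1 is the same interval as ascending Bb1 to A2.
B to A spans seven letter names (B-C-D-E-F-G-A), so the interval is some kind of seventh.
Bb1 to A2 is 11 semitones, matching the major seventh exactly, so the quality is major.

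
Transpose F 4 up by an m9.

The ninth's letter: F up two letter names plus an octave → G.
Moving 13 semitones up from F4 (the size of a minor ninth) reaches Gb5.

G-flat 5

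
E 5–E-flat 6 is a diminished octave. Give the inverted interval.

A1

Inverted interval numbers add to nine, so an octave pairs with a unison (8 + 1 = 9).
And diminished becomes augmented under inversion, so we get an augmented unison.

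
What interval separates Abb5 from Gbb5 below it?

Descending from Abb5 to Gbb5 is the same interval as ascending Gbb5 to Abb5.
G to A spans two letter names (G-A), so the interval is some kind of second.
The major second spans 2 semitones, and Gbb5 to Abb5 is exactly 2 semitones — so this is a major second.

major second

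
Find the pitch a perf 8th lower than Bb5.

Bb4

The letter stays B (same as the start), shifted an octave down.
A perfect octave is 12 semitones; 12 semitones down from Bb5 gives Bb4.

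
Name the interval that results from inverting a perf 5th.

perfect 4th

Interval numbers invert to sum to nine: 5 + 4 = 9, so a fifth inverts to a fourth.
Quality inverts too: perfect stays perfect. That makes the inversion a perfect fourth.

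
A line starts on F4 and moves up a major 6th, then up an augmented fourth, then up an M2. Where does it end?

Up a major sixth from F4: D5 (9 semitones up).
Up an augmented fourth from D5: G#5 (6 semitones up).
A major second up from G#5 is A#5.

A#5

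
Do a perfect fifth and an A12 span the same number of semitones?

No

A perfect fifth spans 7 semitones; an augmented twelfth spans 20 semitones. They differ by 13.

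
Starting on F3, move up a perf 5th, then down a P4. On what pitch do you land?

A perfect fifth up from F3 is C4.
A perfect fourth down from C4 is G3.

G3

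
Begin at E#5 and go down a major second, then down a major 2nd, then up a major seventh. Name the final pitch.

Down a major second from E#5: D#5 (2 semitones down).
D#5 down a major second → C#5 (2 semitones).
A major seventh up from C#5 is B#5.

B#5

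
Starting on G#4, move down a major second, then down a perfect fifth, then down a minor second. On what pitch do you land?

Down a major second from G#4: F#4 (2 semitones down).
A perfect fifth down from F#4 is B3.
Down a minor second from B3: A#3 (1 semitone down).

A#3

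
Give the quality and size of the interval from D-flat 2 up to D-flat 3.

D to D is the same letter name, plus an octave — that makes it an octave of some quality.
Db2 to Db3 is 12 semitones, matching the perfect octave exactly, so the quality is perfect.

perfect 8th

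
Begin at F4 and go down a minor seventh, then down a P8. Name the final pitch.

Down a minor seventh from F4: G3 (10 semitones down).
G3 down a perfect octave → G2 (12 semitones).

G2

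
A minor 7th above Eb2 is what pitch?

Db3

Seven letter names up from E: D.
A minor seventh is 10 semitones; 10 semitones up from Eb2 gives Db3.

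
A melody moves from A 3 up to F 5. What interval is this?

A to F spans six letter names (A-B-C-D-E-F), plus an octave: a thirteenth.
A major thirteenth would be 21 semitones, but A3 to F5 is 20 — one semitone narrower, making it a minor thirteenth.
(Equivalently, a compound minor sixth: a minor sixth plus an octave.)

minor 13th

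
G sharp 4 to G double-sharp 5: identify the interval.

A8

G to G is the same letter name, plus an octave: an octave.
G#4 to G##5 spans 13 semitones — one semitone wider than the perfect octave (12) — giving an augmented octave.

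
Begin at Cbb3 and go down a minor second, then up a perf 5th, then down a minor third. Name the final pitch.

Cbb3 down a minor second → Bbb2 (1 semitone).
Up a perfect fifth from Bbb2: Fb3 (7 semitones up).
Down a minor third from Fb3: Db3 (3 semitones down).

Db3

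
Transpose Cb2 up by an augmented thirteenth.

A3

The thirteenth's letter: C up six letter names plus an octave → A.
Moving 22 semitones up from Cb2 (the size of an augmented thirteenth) reaches A3.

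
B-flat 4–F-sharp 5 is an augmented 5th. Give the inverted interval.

diminished fourth

Inverted interval numbers add to nine, so a fifth pairs with a fourth (5 + 4 = 9).
The quality also flips — augmented becomes diminished — giving a diminished fourth.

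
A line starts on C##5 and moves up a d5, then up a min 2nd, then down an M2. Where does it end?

G5

C##5 up a diminished fifth → G#5 (6 semitones).
Up a minor second from G#5: A5 (1 semitone up).
Down a major second from A5: G5 (2 semitones down).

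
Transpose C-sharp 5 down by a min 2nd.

B-sharp 4

Counting two letter names down from C lands on B.
A minor second spans 1 semitone, so from C#5 the target pitch is B#4.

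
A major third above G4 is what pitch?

Counting three letter names up from G lands on B.
A major third spans 4 semitones, so from G4 the target pitch is B4.

B4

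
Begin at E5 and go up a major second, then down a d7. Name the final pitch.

G##4

A major second up from E5 is F#5.
A diminished seventh down from F#5 is G##4.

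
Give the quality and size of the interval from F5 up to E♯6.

augmented seventh

F to E spans seven letter names (F-G-A-B-C-D-E): a seventh.
A major seventh would be 11 semitones; F5 to E#6 is 12, one semitone wider, so the interval is augmented.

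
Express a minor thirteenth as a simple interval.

m6

Each octave removed subtracts seven from the number: 13 − 7 = 6.
So a minor thirteenth is an octave plus a minor sixth. The quality is unchanged.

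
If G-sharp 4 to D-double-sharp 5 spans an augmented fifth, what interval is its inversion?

d4

Interval numbers invert to sum to nine: 5 + 4 = 9, so a fifth inverts to a fourth.
Quality inverts too: augmented becomes diminished. That makes the inversion a diminished fourth.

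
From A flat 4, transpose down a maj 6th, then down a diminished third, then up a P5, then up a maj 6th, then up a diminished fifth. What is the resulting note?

A major sixth down from Ab4 is Cb4.
A diminished third down from Cb4 is A3.
A perfect fifth up from A3 is E4.
A major sixth up from E4 is C#5.
A diminished fifth up from C#5 is G5.

G 5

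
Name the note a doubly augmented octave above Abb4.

A5

An octave keeps the letter name A, an octave up from A.
Moving 14 semitones up from Abb4 (the size of a doubly augmented octave) reaches A5.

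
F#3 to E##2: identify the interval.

diminished 9th

Descending from F#3 to E##2 is the same interval as ascending E##2 to F#3.
E to F spans two letter names (E-F), plus an octave — that makes it a ninth of some quality.
A major ninth would be 14 semitones; E##2 to F#3 is 12, two semitones narrower, so the interval is diminished.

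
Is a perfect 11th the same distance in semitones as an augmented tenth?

Both span 17 semitones: a perfect eleventh and an augmented tenth are the same chromatic distance.

Yes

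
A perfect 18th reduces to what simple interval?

perfect 4th

Take out 2 octaves (14 from the number): 18 − 14 = 4.
So a perfect eighteenth is 2 octaves plus a perfect fourth. The quality is unchanged.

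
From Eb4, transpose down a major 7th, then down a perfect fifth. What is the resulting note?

Eb4 down a major seventh → Fb3 (11 semitones).
A perfect fifth down from Fb3 is Bbb2.

Bbb2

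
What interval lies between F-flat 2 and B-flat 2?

augmented 4th

F to B spans four letter names (F-G-A-B): a fourth.
The perfect fourth is 5 semitones; here we have 6, one semitone wider: augmented.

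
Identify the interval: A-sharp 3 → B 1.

major fourteenth

Descending from A#3 to B1 is the same interval as ascending B1 to A#3.
B to A spans seven letter names (B-C-D-E-F-G-A), plus an octave — that makes it a fourteenth of some quality.
Counting semitones, B1→A#3 is 23, which is the major fourteenth.
(Equivalently, a compound major seventh: a major seventh plus an octave.)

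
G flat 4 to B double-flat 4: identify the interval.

G to B spans three letter names (G-A-B): a third.
A major third would be 4 semitones, but Gb4 to Bbb4 is 3 — one semitone narrower, making it a minor third.

m3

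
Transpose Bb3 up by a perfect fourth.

The fourth takes the letter from B up to E.
Moving 5 semitones up from Bb3 (the size of a perfect fourth) reaches Eb4.

Eb4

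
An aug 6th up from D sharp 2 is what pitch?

The sixth takes the letter from D up to B.
An augmented sixth spans 10 semitones, so from D#2 the target pitch is B##2.

B double-sharp 2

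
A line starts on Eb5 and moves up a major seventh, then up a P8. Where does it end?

Eb5 up a major seventh → D6 (11 semitones).
A perfect octave up from D6 is D7.

D7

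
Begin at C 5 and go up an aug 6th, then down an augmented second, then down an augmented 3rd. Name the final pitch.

E double-flat 5

C5 up an augmented sixth → A#5 (10 semitones).
Down an augmented second from A#5: G5 (3 semitones down).
G5 down an augmented third → Ebb5 (5 semitones).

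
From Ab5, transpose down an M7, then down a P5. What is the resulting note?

Ab5 down a major seventh → Bbb4 (11 semitones).
A perfect fifth down from Bbb4 is Ebb4.

Ebb4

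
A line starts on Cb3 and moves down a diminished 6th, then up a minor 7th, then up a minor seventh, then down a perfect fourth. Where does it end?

Cb3 down a diminished sixth → E2 (7 semitones).
E2 up a minor seventh → D3 (10 semitones).
D3 up a minor seventh → C4 (10 semitones).
Down a perfect fourth from C4: G3 (5 semitones down).

G3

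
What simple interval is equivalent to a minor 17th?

Take out 2 octaves (14 from the number): 17 − 14 = 3.
So a minor seventeenth is 2 octaves plus a minor third. The quality is unchanged.

minor third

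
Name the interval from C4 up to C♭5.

C to C is the same letter name, plus an octave: an octave.
A perfect octave would be 12 semitones; C4 to Cb5 is 11, one semitone narrower, so the interval is diminished.

diminished octave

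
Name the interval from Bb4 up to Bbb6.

B to B is the same letter name, plus 2 octaves: a fifteenth.
Bb4 to Bbb6 spans 23 semitones — one semitone narrower than the perfect fifteenth (24) — giving a diminished fifteenth.
(Equivalently, a compound diminished octave: a diminished octave plus an octave.)

diminished fifteenth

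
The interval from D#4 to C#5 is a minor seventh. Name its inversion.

M2

Inverted interval numbers add to nine, so a seventh pairs with a second (7 + 2 = 9).
Quality inverts too: minor becomes major. That makes the inversion a major second.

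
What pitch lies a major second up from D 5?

E 5

The second takes the letter from D up to E.
Moving 2 semitones up from D5 (the size of a major second) reaches E5.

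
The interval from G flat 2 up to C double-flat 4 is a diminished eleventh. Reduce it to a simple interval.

diminished 4th

Each octave removed subtracts seven from the number: 11 − 7 = 4.
So a diminished eleventh is an octave plus a diminished fourth. The quality is unchanged.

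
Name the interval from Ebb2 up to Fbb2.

minor second

E to F spans two letter names (E-F): a second.
A major second would be 2 semitones, but Ebb2 to Fbb2 is 1 — one semitone narrower, making it a minor second.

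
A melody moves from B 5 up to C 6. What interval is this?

minor 2nd

B to C spans two letter names (B-C): a second.
At 1 semitone, B5→C6 falls one short of a major second: minor.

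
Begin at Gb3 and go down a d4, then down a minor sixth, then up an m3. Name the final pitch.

A2

Gb3 down a diminished fourth → D3 (4 semitones).
A minor sixth down from D3 is F#2.
Up a minor third from F#2: A2 (3 semitones up).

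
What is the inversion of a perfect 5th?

perfect fourth

Inverted interval numbers add to nine, so a fifth pairs with a fourth (5 + 4 = 9).
Quality inverts too: perfect stays perfect. That makes the inversion a perfect fourth.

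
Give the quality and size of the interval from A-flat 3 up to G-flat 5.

minor fourteenth

A to G spans seven letter names (A-B-C-D-E-F-G), plus an octave, so the interval is some kind of fourteenth.
Ab3 to Gb5 is 22 semitones, a half step short of the major fourteenth (23), so this is minor.
(Equivalently, a compound minor seventh: a minor seventh plus an octave.)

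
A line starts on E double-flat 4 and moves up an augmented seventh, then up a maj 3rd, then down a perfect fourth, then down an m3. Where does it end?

A sharp 4

Ebb4 up an augmented seventh → D5 (12 semitones).
D5 up a major third → F#5 (4 semitones).
F#5 down a perfect fourth → C#5 (5 semitones).
Down a minor third from C#5: A#4 (3 semitones down).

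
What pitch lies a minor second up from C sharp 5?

D 5

Counting two letter names up from C lands on D.
Moving 1 semitone up from C#5 (the size of a minor second) reaches D5.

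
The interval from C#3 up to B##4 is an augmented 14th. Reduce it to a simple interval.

A7

Take out an octave (7 from the number): 14 − 7 = 7.
So an augmented fourteenth is an octave plus an augmented seventh. The quality is unchanged.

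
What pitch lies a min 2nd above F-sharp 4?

Counting two letter names up from F lands on G.
Moving 1 semitone up from F#4 (the size of a minor second) reaches G4.

G 4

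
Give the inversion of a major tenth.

First reduce the compound major tenth to its simple form, a major third.
Inverted interval numbers add to nine, so a third pairs with a sixth (3 + 6 = 9).
Quality inverts too: major becomes minor. That makes the inversion a minor sixth.

minor 6th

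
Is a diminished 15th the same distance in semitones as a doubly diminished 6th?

A diminished fifteenth is 23 semitones but a doubly diminished sixth is 6 semitones — different sizes.

No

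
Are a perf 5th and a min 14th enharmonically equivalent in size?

A perfect fifth spans 7 semitones; a minor fourteenth spans 22 semitones. They differ by 15.

No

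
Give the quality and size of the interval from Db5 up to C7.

D to C spans seven letter names (D-E-F-G-A-B-C), plus an octave — that makes it a fourteenth of some quality.
The major fourteenth spans 23 semitones, and Db5 to C7 is exactly 23 semitones — so this is a major fourteenth.
(Equivalently, a compound major seventh: a major seventh plus an octave.)

major fourteenth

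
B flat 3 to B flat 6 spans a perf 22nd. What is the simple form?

Subtracting seven from the interval number removes an octave: 22 − 14 = 8.
That makes a perfect twenty-second a compound perfect octave — 2 octaves plus a perfect octave.

P8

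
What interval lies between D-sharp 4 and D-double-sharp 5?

A8

D to D is the same letter name, plus an octave, so the interval is some kind of octave.
A perfect octave would be 12 semitones; D#4 to D##5 is 13, one semitone wider, so the interval is augmented.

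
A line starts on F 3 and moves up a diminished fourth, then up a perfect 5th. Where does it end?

F flat 4

F3 up a diminished fourth → Bbb3 (4 semitones).
Up a perfect fifth from Bbb3: Fb4 (7 semitones up).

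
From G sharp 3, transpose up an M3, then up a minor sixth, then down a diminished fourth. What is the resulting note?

D double-sharp 4

A major third up from G#3 is B#3.
B#3 up a minor sixth → G#4 (8 semitones).
Down a diminished fourth from G#4: D##4 (4 semitones down).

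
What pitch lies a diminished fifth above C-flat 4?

G-double-flat 4

The fifth takes the letter from C up to G.
A diminished fifth spans 6 semitones, so from Cb4 the target pitch is Gbb4.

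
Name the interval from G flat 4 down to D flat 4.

Descending from Gb4 to Db4 is the same interval as ascending Db4 to Gb4.
D to G spans four letter names (D-E-F-G), so the interval is some kind of fourth.
Db4 to Gb4 is 5 semitones, matching the perfect fourth exactly, so the quality is perfect.

perfect 4th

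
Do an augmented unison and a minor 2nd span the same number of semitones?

An augmented unison = 1 semitone = a minor second; enharmonically equal.

Yes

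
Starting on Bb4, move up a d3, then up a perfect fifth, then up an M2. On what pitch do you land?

Bbb5

A diminished third up from Bb4 is Dbb5.
Up a perfect fifth from Dbb5: Abb5 (7 semitones up).
Up a major second from Abb5: Bbb5 (2 semitones up).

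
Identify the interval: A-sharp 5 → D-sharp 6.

perfect fourth

A to D spans four letter names (A-B-C-D), so the interval is some kind of fourth.
Counting semitones, A#5→D#6 is 5, which is the perfect fourth.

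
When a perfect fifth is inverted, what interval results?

perfect fourth

Interval numbers invert to sum to nine: 5 + 4 = 9, so a fifth inverts to a fourth.
The quality also flips — perfect stays perfect — giving a perfect fourth.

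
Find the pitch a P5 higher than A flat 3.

Counting five letter names up from A lands on E.
A perfect fifth is 7 semitones; 7 semitones up from Ab3 gives Eb4.

E flat 4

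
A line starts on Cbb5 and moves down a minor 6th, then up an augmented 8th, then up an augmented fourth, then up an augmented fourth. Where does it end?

D#6

A minor sixth down from Cbb5 is Ebb4.
An augmented octave up from Ebb4 is Eb5.
Up an augmented fourth from Eb5: A5 (6 semitones up).
Up an augmented fourth from A5: D#6 (6 semitones up).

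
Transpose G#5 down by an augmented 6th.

Bb4

The sixth takes the letter from G down to B.
Moving 10 semitones down from G#5 (the size of an augmented sixth) reaches Bb4.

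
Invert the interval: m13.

major third

First reduce the compound minor thirteenth to its simple form, a minor sixth.
Inverted interval numbers add to nine, so a sixth pairs with a third (6 + 3 = 9).
Quality inverts too: minor becomes major. That makes the inversion a major third.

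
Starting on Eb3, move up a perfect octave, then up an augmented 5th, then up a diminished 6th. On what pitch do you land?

Gb5

Up a perfect octave from Eb3: Eb4 (12 semitones up).
An augmented fifth up from Eb4 is B4.
A diminished sixth up from B4 is Gb5.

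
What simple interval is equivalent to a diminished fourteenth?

diminished seventh

Subtracting seven from the interval number removes an octave: 14 − 7 = 7.
That makes a diminished fourteenth a compound diminished seventh — an octave plus a diminished seventh.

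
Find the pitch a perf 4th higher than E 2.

The fourth takes the letter from E up to A.
Moving 5 semitones up from E2 (the size of a perfect fourth) reaches A2.

A 2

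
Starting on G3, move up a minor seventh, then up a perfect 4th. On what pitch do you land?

Bb4

Up a minor seventh from G3: F4 (10 semitones up).
F4 up a perfect fourth → Bb4 (5 semitones).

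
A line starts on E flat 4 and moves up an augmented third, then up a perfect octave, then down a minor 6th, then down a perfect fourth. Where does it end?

F double-sharp 4

An augmented third up from Eb4 is G#4.
Up a perfect octave from G#4: G#5 (12 semitones up).
A minor sixth down from G#5 is B#4.
A perfect fourth down from B#4 is F##4.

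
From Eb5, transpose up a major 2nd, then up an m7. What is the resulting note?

Eb6

A major second up from Eb5 is F5.
F5 up a minor seventh → Eb6 (10 semitones).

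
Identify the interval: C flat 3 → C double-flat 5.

diminished fifteenth

C to C is the same letter name, plus 2 octaves: a fifteenth.
A perfect fifteenth would be 24 semitones; Cb3 to Cbb5 is 23, one semitone narrower, so the interval is diminished.
(Equivalently, a compound diminished octave: a diminished octave plus an octave.)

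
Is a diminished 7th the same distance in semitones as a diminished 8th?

A diminished seventh is 9 semitones but a diminished octave is 11 semitones — different sizes.

No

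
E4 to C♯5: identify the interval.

E to C spans six letter names (E-F-G-A-B-C), so the interval is some kind of sixth.
The major sixth spans 9 semitones, and E4 to C#5 is exactly 9 semitones — so this is a major sixth.

M6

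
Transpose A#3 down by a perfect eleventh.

E#2

The eleventh's letter: A down four letter names plus an octave → E.
A perfect eleventh spans 17 semitones, so from A#3 the target pitch is E#2.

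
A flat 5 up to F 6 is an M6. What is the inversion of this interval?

minor 3rd

Interval numbers invert to sum to nine: 6 + 3 = 9, so a sixth inverts to a third.
And major becomes minor under inversion, so we get a minor third.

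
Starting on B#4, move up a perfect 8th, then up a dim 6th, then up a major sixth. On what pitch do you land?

Up a perfect octave from B#4: B#5 (12 semitones up).
Up a diminished sixth from B#5: G6 (7 semitones up).
A major sixth up from G6 is E7.

E7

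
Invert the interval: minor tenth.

First reduce the compound minor tenth to its simple form, a minor third.
Inverted interval numbers add to nine, so a third pairs with a sixth (3 + 6 = 9).
Quality inverts too: minor becomes major. That makes the inversion a major sixth.

major 6th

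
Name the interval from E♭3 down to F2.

Descending from Eb3 to F2 is the same interval as ascending F2 to Eb3.
F to E spans seven letter names (F-G-A-B-C-D-E), so the interval is some kind of seventh.
A major seventh would be 11 semitones, but F2 to Eb3 is 10 — one semitone narrower, making it a minor seventh.

m7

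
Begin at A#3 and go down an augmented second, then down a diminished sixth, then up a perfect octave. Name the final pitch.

A#3 down an augmented second → G3 (3 semitones).
Down a diminished sixth from G3: B#2 (7 semitones down).
B#2 up a perfect octave → B#3 (12 semitones).

B#3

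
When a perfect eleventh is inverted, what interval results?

perfect fifth

First reduce the compound perfect eleventh to its simple form, a perfect fourth.
Inverted interval numbers add to nine, so a fourth pairs with a fifth (4 + 5 = 9).
The quality also flips — perfect stays perfect — giving a perfect fifth.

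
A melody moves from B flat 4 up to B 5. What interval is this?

B to B is the same letter name, plus an octave — that makes it an octave of some quality.
A perfect octave would be 12 semitones; Bb4 to B5 is 13, one semitone wider, so the interval is augmented.

augmented octave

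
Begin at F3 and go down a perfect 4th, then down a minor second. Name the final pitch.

B2

F3 down a perfect fourth → C3 (5 semitones).
Down a minor second from C3: B2 (1 semitone down).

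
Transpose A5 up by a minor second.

Bb5

Counting two letter names up from A lands on B.
Moving 1 semitone up from A5 (the size of a minor second) reaches Bb5.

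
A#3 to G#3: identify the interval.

Descending from A#3 to G#3 is the same interval as ascending G#3 to A#3.
G to A spans two letter names (G-A), so the interval is some kind of second.
Counting semitones, G#3→A#3 is 2, which is the major second.

major 2nd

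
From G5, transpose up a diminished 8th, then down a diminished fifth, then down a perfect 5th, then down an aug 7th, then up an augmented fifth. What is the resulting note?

A diminished octave up from G5 is Gb6.
A diminished fifth down from Gb6 is C6.
C6 down a perfect fifth → F5 (7 semitones).
F5 down an augmented seventh → Gbb4 (12 semitones).
An augmented fifth up from Gbb4 is Db5.

Db5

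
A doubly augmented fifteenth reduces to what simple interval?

doubly augmented 8th

Subtracting seven from the interval number removes an octave: 15 − 7 = 8.
That makes a doubly augmented fifteenth a compound doubly augmented octave — an octave plus a doubly augmented octave.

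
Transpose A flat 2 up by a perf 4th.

D flat 3

Counting four letter names up from A lands on D.
A perfect fourth spans 5 semitones, so from Ab2 the target pitch is Db3.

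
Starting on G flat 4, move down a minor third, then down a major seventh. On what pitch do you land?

Down a minor third from Gb4: Eb4 (3 semitones down).
Down a major seventh from Eb4: Fb3 (11 semitones down).

F flat 3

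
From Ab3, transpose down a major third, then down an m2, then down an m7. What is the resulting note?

A major third down from Ab3 is Fb3.
Down a minor second from Fb3: Eb3 (1 semitone down).
A minor seventh down from Eb3 is F2.

F2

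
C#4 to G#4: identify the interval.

perfect 5th

C to G spans five letter names (C-D-E-F-G), so the interval is some kind of fifth.
Counting semitones, C#4→G#4 is 7, which is the perfect fifth.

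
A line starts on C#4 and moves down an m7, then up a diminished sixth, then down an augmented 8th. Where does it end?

Bbb2

C#4 down a minor seventh → D#3 (10 semitones).
A diminished sixth up from D#3 is Bb3.
An augmented octave down from Bb3 is Bbb2.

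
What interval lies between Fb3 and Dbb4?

F to D spans six letter names (F-G-A-B-C-D), so the interval is some kind of sixth.
Fb3 to Dbb4 is 8 semitones, a half step short of the major sixth (9), so this is minor.

m6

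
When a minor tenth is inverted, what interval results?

M6

First reduce the compound minor tenth to its simple form, a minor third.
The rule of nine gives the new number: 9 − 3 = 6, so a third becomes a sixth.
The quality also flips — minor becomes major — giving a major sixth.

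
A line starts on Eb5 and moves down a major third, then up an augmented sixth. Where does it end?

Eb5 down a major third → Cb5 (4 semitones).
Up an augmented sixth from Cb5: A5 (10 semitones up).

A5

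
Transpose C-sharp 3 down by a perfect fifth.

F-sharp 2

Five letter names down from C: F.
A perfect fifth spans 7 semitones, so from C#3 the target pitch is F#2.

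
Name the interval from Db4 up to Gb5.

perfect 11th

D to G spans four letter names (D-E-F-G), plus an octave, so the interval is some kind of eleventh.
The perfect eleventh spans 17 semitones, and Db4 to Gb5 is exactly 17 semitones — so this is a perfect eleventh.
(Equivalently, a compound perfect fourth: a perfect fourth plus an octave.)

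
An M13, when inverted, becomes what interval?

minor third

First reduce the compound major thirteenth to its simple form, a major sixth.
Interval numbers invert to sum to nine: 6 + 3 = 9, so a sixth inverts to a third.
The quality also flips — major becomes minor — giving a minor third.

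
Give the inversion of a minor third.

The rule of nine gives the new number: 9 − 3 = 6, so a third becomes a sixth.
Quality inverts too: minor becomes major. That makes the inversion a major sixth.

major 6th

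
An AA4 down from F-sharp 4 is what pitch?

C-flat 4

Four letter names down from F: C.
A doubly augmented fourth is 7 semitones; 7 semitones down from F#4 gives Cb4.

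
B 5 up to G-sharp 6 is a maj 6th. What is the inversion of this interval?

Interval numbers invert to sum to nine: 6 + 3 = 9, so a sixth inverts to a third.
And major becomes minor under inversion, so we get a minor third.

m3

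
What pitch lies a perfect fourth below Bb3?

Counting four letter names down from B lands on F.
A perfect fourth spans 5 semitones, so from Bb3 the target pitch is F3.

F3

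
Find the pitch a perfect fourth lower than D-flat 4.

A-flat 3

The fourth takes the letter from D down to A.
A perfect fourth is 5 semitones; 5 semitones down from Db4 gives Ab3.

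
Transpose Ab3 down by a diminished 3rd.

The third takes the letter from A down to F.
A diminished third is 2 semitones; 2 semitones down from Ab3 gives F#3.

F#3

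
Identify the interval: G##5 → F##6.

G to F spans seven letter names (G-A-B-C-D-E-F): a seventh.
G##5 to F##6 is 10 semitones, a half step short of the major seventh (11), so this is minor.

minor seventh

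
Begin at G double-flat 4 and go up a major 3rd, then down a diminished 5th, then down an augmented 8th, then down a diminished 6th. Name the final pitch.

G 2

A major third up from Gbb4 is Bbb4.
Down a diminished fifth from Bbb4: Eb4 (6 semitones down).
Eb4 down an augmented octave → Ebb3 (13 semitones).
Down a diminished sixth from Ebb3: G2 (7 semitones down).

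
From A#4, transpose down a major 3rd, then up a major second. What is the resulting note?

A major third down from A#4 is F#4.
A major second up from F#4 is G#4.

G#4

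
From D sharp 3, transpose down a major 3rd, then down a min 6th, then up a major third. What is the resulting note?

A major third down from D#3 is B2.
A minor sixth down from B2 is D#2.
D#2 up a major third → F##2 (4 semitones).

F double-sharp 2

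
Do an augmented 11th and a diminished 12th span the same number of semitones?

Yes

An augmented eleventh spans 18 semitones, and a diminished twelfth also spans 18 semitones — they're enharmonic.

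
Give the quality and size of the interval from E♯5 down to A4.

augmented fifth

Descending from E#5 to A4 is the same interval as ascending A4 to E#5.
A to E spans five letter names (A-B-C-D-E), so the interval is some kind of fifth.
A4 to E#5 spans 8 semitones — one semitone wider than the perfect fifth (7) — giving an augmented fifth.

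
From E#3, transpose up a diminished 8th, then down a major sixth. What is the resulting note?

E#3 up a diminished octave → E4 (11 semitones).
Down a major sixth from E4: G3 (9 semitones down).

G3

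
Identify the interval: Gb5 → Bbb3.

major thirteenth

Descending from Gb5 to Bbb3 is the same interval as ascending Bbb3 to Gb5.
B to G spans six letter names (B-C-D-E-F-G), plus an octave — that makes it a thirteenth of some quality.
Counting semitones, Bbb3→Gb5 is 21, which is the major thirteenth.
(Equivalently, a compound major sixth: a major sixth plus an octave.)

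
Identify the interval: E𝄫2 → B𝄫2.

P5

E to B spans five letter names (E-F-G-A-B), so the interval is some kind of fifth.
The perfect fifth spans 7 semitones, and Ebb2 to Bbb2 is exactly 7 semitones — so this is a perfect fifth.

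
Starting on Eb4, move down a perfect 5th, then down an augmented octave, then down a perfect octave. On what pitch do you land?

A perfect fifth down from Eb4 is Ab3.
Ab3 down an augmented octave → Abb2 (13 semitones).
Abb2 down a perfect octave → Abb1 (12 semitones).

Abb1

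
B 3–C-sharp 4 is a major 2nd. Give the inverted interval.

minor 7th

Interval numbers invert to sum to nine: 2 + 7 = 9, so a second inverts to a seventh.
And major becomes minor under inversion, so we get a minor seventh.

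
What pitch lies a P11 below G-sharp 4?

D-sharp 3

Four letters down from G (plus an octave) reaches D.
A perfect eleventh spans 17 semitones, so from G#4 the target pitch is D#3.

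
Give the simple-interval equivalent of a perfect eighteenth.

P4

Each octave removed subtracts seven from the number: 18 − 14 = 4.
That makes a perfect eighteenth a compound perfect fourth — 2 octaves plus a perfect fourth.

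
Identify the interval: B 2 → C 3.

B to C spans two letter names (B-C), so the interval is some kind of second.
B2 to C3 is 1 semitone, a half step short of the major second (2), so this is minor.

m2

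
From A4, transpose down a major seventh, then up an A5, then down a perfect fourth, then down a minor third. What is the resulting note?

A#3

Down a major seventh from A4: Bb3 (11 semitones down).
Bb3 up an augmented fifth → F#4 (8 semitones).
F#4 down a perfect fourth → C#4 (5 semitones).
A minor third down from C#4 is A#3.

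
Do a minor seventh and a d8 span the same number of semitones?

A minor seventh spans 10 semitones; a diminished octave spans 11 semitones. They differ by 1.

No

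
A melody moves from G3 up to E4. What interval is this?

major sixth

G to E spans six letter names (G-A-B-C-D-E), so the interval is some kind of sixth.
G3 to E4 is 9 semitones, matching the major sixth exactly, so the quality is major.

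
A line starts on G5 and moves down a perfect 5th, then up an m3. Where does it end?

A perfect fifth down from G5 is C5.
A minor third up from C5 is Eb5.

Eb5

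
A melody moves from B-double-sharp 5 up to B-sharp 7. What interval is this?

diminished fifteenth

B to B is the same letter name, plus 2 octaves: a fifteenth.
A perfect fifteenth would be 24 semitones; B##5 to B#7 is 23, one semitone narrower, so the interval is diminished.
(Equivalently, a compound diminished octave: a diminished octave plus an octave.)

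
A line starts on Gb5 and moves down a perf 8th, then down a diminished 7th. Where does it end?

A perfect octave down from Gb5 is Gb4.
Down a diminished seventh from Gb4: A3 (9 semitones down).

A3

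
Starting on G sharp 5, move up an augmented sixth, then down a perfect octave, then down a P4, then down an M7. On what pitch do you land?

C double-sharp 4

An augmented sixth up from G#5 is E##6.
Down a perfect octave from E##6: E##5 (12 semitones down).
A perfect fourth down from E##5 is B##4.
A major seventh down from B##4 is C##4.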